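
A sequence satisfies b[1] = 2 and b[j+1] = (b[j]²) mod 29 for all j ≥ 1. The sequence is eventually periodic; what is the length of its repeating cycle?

3

Listing terms: b[1] = 2,  b[2] = 4,  b[3] = 16,  b[4] = 24,  b[5] = 25,  b[6] = 16.
Since b[6] = b[3] = 16, the sequence is eventually periodic: after a pre-period of length 2 it cycles with period 3.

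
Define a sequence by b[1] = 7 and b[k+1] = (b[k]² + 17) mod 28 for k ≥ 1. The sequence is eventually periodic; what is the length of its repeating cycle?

Listing terms: b[1] = 7, b[2] = 10, b[3] = 5, b[4] = 14, b[5] = 17, b[6] = 26, b[7] = 21, b[8] = 10.
Since b[8] = b[2] = 10, the sequence is eventually periodic: after a pre-period of length 1 it cycles with period 6.

6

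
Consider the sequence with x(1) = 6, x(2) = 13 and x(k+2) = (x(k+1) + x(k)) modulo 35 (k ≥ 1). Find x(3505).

Listing terms: x(1) = 6; x(2) = 13; x(3) = 19; x(4) = 32; x(5) = 16; x(6) = 13; x(7) = 29; x(8) = 7; x(9) = 1; x(10) = 8; x(11) = 9; x(12) = 17; x(13) = 26; x(14) = 8; x(15) = 34; x(16) = 7; x(17) = 6; x(18) = 13.
Since (x(17), x(18)) = (x(1), x(2)) = (6, 13) (two consecutive terms determine the rest), the sequence is periodic with period 16.
(3505 - 1) mod 16 = 0, so x(3505) = x(1) = 6.

6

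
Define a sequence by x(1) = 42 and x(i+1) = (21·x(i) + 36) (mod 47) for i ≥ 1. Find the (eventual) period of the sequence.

23

Computing terms: x(1) = 42, x(2) = 25, x(3) = 44, x(4) = 20, x(5) = 33, x(6) = 24, x(7) = 23, x(8) = 2, x(9) = 31, x(10) = 29, x(11) = 34, x(12) = 45, x(13) = 41, x(14) = 4, x(15) = 26, x(16) = 18, x(17) = 38, x(18) = 35, x(19) = 19, x(20) = 12, x(21) = 6, x(22) = 21, x(23) = 7, x(24) = 42.
The sequence repeats with period 23.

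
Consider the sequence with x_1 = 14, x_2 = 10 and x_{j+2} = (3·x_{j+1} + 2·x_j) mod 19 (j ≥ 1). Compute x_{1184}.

5

We have x_1 = 14, x_2 = 10, x_3 = 1, x_4 = 4, x_5 = 14, x_6 = 12, x_7 = 7, x_8 = 7, x_9 = 16, x_{10} = 5, x_{11} = 9, x_{12} = 18, x_{13} = 15, x_{14} = 5, x_{15} = 7, x_{16} = 12, x_{17} = 12, x_{18} = 3, x_{19} = 14, x_{20} = 10.
The sequence repeats with period 18.
So x_{1184} = x_{1 + ((1184-1) mod 18)} = x_{14} = 5.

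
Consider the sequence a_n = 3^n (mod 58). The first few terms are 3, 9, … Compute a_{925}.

Listing terms: a_1 = 3; a_2 = 9; a_3 = 27; a_4 = 23; a_5 = 11; a_6 = 33; a_7 = 41; a_8 = 7; a_9 = 21; a_{10} = 5; a_{11} = 15; a_{12} = 45; a_{13} = 19; a_{14} = 57; a_{15} = 55; a_{16} = 49; a_{17} = 31; a_{18} = 35; a_{19} = 47; a_{20} = 25; a_{21} = 17; a_{22} = 51; a_{23} = 37; a_{24} = 53; a_{25} = 43; a_{26} = 13; a_{27} = 39; a_{28} = 1; a_{29} = 3.
The sequence repeats with period 28.
So a_{925} = a_{1 + ((925-1) mod 28)} = a_1 = 3.

3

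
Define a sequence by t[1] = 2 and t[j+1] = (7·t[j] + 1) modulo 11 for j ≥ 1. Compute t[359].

Computing terms: t[1] = 2,  t[2] = 4,  t[3] = 7,  t[4] = 6,  t[5] = 10,  t[6] = 5,  t[7] = 3,  t[8] = 0,  t[9] = 1,  t[10] = 8,  t[11] = 2.
Since t[11] = t[1] = 2, the sequence is periodic with period 10.
(359 - 1) mod 10 = 8, so t[359] = t[9] = 1.

1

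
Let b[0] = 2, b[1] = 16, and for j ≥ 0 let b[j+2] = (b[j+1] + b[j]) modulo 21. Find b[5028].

Computing terms: b[0] = 2; b[1] = 16; b[2] = 18; b[3] = 13; b[4] = 10; b[5] = 2; b[6] = 12; b[7] = 14; b[8] = 5; b[9] = 19; b[10] = 3; b[11] = 1; b[12] = 4; b[13] = 5; b[14] = 9; b[15] = 14; b[16] = 2; b[17] = 16.
The sequence repeats with period 16.
(5028 - 0) mod 16 = 4, so b[5028] = b[4] = 10.

10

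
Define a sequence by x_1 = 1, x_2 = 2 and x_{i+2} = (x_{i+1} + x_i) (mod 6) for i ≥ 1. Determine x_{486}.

1

We have x_1 = 1; x_2 = 2; x_3 = 3; x_4 = 5; x_5 = 2; x_6 = 1; x_7 = 3; x_8 = 4; x_9 = 1; x_{10} = 5; x_{11} = 0; x_{12} = 5; x_{13} = 5; x_{14} = 4; x_{15} = 3; x_{16} = 1; x_{17} = 4; x_{18} = 5; x_{19} = 3; x_{20} = 2; x_{21} = 5; x_{22} = 1; x_{23} = 0; x_{24} = 1; x_{25} = 1; x_{26} = 2.
The sequence repeats with period 24.
So x_{486} = x_{1 + ((486-1) mod 24)} = x_6 = 1.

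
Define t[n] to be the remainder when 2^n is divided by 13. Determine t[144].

1

Listing terms: t[1] = 2,  t[2] = 4,  t[3] = 8,  t[4] = 3,  t[5] = 6,  t[6] = 12,  t[7] = 11,  t[8] = 9,  t[9] = 5,  t[10] = 10,  t[11] = 7,  t[12] = 1,  t[13] = 2.
The sequence repeats with period 12.
So t[144] = t[1 + ((144-1) mod 12)] = t[12] = 1.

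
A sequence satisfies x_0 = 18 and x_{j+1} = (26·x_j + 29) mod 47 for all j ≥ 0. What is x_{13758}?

Listing terms: x_0 = 18; x_1 = 27; x_2 = 26; x_3 = 0; x_4 = 29; x_5 = 31; x_6 = 36; x_7 = 25; x_8 = 21; x_9 = 11; x_{10} = 33; x_{11} = 41; x_{12} = 14; x_{13} = 17; x_{14} = 1; x_{15} = 8; x_{16} = 2; x_{17} = 34; x_{18} = 20; x_{19} = 32; x_{20} = 15; x_{21} = 43; x_{22} = 19; x_{23} = 6; x_{24} = 44; x_{25} = 45; x_{26} = 24; x_{27} = 42; x_{28} = 40; x_{29} = 35; x_{30} = 46; x_{31} = 3; x_{32} = 13; x_{33} = 38; x_{34} = 30; x_{35} = 10; x_{36} = 7; x_{37} = 23; x_{38} = 16; x_{39} = 22; x_{40} = 37; x_{41} = 4; x_{42} = 39; x_{43} = 9; x_{44} = 28; x_{45} = 5; x_{46} = 18.
Since x_{46} = x_0 = 18, the sequence is periodic with period 46.
(13758 - 0) mod 46 = 4, so x_{13758} = x_4 = 29.

29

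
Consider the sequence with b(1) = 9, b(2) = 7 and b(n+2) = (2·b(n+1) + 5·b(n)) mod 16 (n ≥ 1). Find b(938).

Listing terms: b(1) = 9,  b(2) = 7,  b(3) = 11,  b(4) = 9,  b(5) = 9,  b(6) = 15,  b(7) = 11,  b(8) = 1,  b(9) = 9,  b(10) = 7.
The sequence repeats with period 8.
So b(938) = b(1 + ((938-1) mod 8)) = b(2) = 7.

7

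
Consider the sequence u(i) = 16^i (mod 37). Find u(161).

Computing terms: u(0) = 1; u(1) = 16; u(2) = 34; u(3) = 26; u(4) = 9; u(5) = 33; u(6) = 10; u(7) = 12; u(8) = 7; u(9) = 1.
The sequence repeats with period 9.
(161 - 0) mod 9 = 8, so u(161) = u(8) = 7.

7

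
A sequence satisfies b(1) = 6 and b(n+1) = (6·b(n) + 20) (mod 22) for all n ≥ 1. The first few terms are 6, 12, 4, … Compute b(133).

4

Computing terms: b(1) = 6,  b(2) = 12,  b(3) = 4,  b(4) = 0,  b(5) = 20,  b(6) = 8,  b(7) = 2,  b(8) = 10,  b(9) = 14,  b(10) = 16,  b(11) = 6.
The sequence repeats with period 10.
So b(133) = b(1 + ((133-1) mod 10)) = b(3) = 4.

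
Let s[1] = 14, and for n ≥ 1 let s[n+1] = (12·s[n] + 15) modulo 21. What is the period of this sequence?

Computing terms: s[1] = 14, s[2] = 15, s[3] = 6, s[4] = 3, s[5] = 9, s[6] = 18, s[7] = 0, s[8] = 15.
Since s[8] = s[2] = 15, the sequence is eventually periodic: after a pre-period of length 1 it cycles with period 6.

6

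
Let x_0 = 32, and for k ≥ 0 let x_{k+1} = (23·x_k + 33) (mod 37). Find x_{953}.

Listing terms: x_0 = 32; x_1 = 29; x_2 = 34; x_3 = 1; x_4 = 19; x_5 = 26; x_6 = 2; x_7 = 5; x_8 = 0; x_9 = 33; x_{10} = 15; x_{11} = 8; x_{12} = 32.
Since x_{12} = x_0 = 32, the sequence is periodic with period 12.
So x_{953} = x_{0 + ((953-0) mod 12)} = x_5 = 26.

26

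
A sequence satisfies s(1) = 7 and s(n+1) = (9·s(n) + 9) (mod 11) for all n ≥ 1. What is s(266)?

7

We have s(1) = 7; s(2) = 6; s(3) = 8; s(4) = 4; s(5) = 1; s(6) = 7.
Since s(6) = s(1) = 7, the sequence is periodic with period 5.
So s(266) = s(1 + ((266-1) mod 5)) = s(1) = 7.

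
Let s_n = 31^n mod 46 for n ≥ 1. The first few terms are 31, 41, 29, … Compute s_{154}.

We have s_1 = 31; s_2 = 41; s_3 = 29; s_4 = 25; s_5 = 39; s_6 = 13; s_7 = 35; s_8 = 27; s_9 = 9; s_{10} = 3; s_{11} = 1; s_{12} = 31.
The sequence repeats with period 11.
(154 - 1) mod 11 = 10, so s_{154} = s_{11} = 1.

1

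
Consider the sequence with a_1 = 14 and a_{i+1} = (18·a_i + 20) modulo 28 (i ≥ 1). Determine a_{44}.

20

Listing terms: a_1 = 14, a_2 = 20, a_3 = 16, a_4 = 0, a_5 = 20.
Since a_5 = a_2 = 20, the sequence is eventually periodic: after a pre-period of length 1 it cycles with period 3.
For i ≥ 2, a_i depends only on (i - 2) mod 3. (44 - 2) mod 3 = 0, so a_{44} = a_2 = 20.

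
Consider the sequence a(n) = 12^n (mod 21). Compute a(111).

6

a(0) = 1; a(1) = 12; a(2) = 18; a(3) = 6; a(4) = 9; a(5) = 3; a(6) = 15; a(7) = 12.
Since a(7) = a(1) = 12, the sequence is eventually periodic: after a pre-period of length 1 it cycles with period 6.
For n ≥ 1, a(n) depends only on (n - 1) mod 6. (111 - 1) mod 6 = 2, so a(111) = a(3) = 6.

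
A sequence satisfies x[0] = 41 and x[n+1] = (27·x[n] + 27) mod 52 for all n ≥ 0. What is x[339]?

42

Listing terms: x[0] = 41,  x[1] = 42,  x[2] = 17,  x[3] = 18,  x[4] = 45,  x[5] = 46,  x[6] = 21,  x[7] = 22,  x[8] = 49,  x[9] = 50,  x[10] = 25,  x[11] = 26,  x[12] = 1,  x[13] = 2,  x[14] = 29,  x[15] = 30,  x[16] = 5,  x[17] = 6,  x[18] = 33,  x[19] = 34,  x[20] = 9,  x[21] = 10,  x[22] = 37,  x[23] = 38,  x[24] = 13,  x[25] = 14,  x[26] = 41.
The sequence repeats with period 26.
(339 - 0) mod 26 = 1, so x[339] = x[1] = 42.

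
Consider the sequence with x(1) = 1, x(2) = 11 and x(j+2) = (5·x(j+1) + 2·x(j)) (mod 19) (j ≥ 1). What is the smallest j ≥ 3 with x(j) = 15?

Listing terms: x(1) = 1,  x(2) = 11,  x(3) = 0,  x(4) = 3,  x(5) = 15,  x(6) = 5,  x(7) = 17,  x(8) = 0,  x(9) = 15,  x(10) = 18,  x(11) = 6,  x(12) = 9,  x(13) = 0,  x(14) = 18,  x(15) = 14,  x(16) = 11,  x(17) = 7,  x(18) = 0,  x(19) = 14,  x(20) = 13,  x(21) = 17,  x(22) = 16,  x(23) = 0,  x(24) = 13,  x(25) = 8,  x(26) = 9,  x(27) = 4,  x(28) = 0,  x(29) = 8,  x(30) = 2,  x(31) = 7,  x(32) = 1,  x(33) = 0,  x(34) = 2,  x(35) = 10,  x(36) = 16,  x(37) = 5,  x(38) = 0,  x(39) = 10,  x(40) = 12,  x(41) = 4,  x(42) = 6,  x(43) = 0,  x(44) = 12,  x(45) = 3,  x(46) = 1,  x(47) = 11.
The sequence repeats with period 45.
The value 15 first appears (with j ≥ 3) at x(5).

5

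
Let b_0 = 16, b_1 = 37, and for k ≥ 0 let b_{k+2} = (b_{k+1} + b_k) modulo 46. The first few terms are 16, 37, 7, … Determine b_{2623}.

We have b_0 = 16, b_1 = 37, b_2 = 7, b_3 = 44, b_4 = 5, b_5 = 3, b_6 = 8, b_7 = 11, b_8 = 19, b_9 = 30, b_{10} = 3, b_{11} = 33, b_{12} = 36, b_{13} = 23, b_{14} = 13, b_{15} = 36, b_{16} = 3, b_{17} = 39, b_{18} = 42, b_{19} = 35, b_{20} = 31, b_{21} = 20, b_{22} = 5, b_{23} = 25, b_{24} = 30, b_{25} = 9, b_{26} = 39, b_{27} = 2, b_{28} = 41, b_{29} = 43, b_{30} = 38, b_{31} = 35, b_{32} = 27, b_{33} = 16, b_{34} = 43, b_{35} = 13, b_{36} = 10, b_{37} = 23, b_{38} = 33, b_{39} = 10, b_{40} = 43, b_{41} = 7, b_{42} = 4, b_{43} = 11, b_{44} = 15, b_{45} = 26, b_{46} = 41, b_{47} = 21, b_{48} = 16, b_{49} = 37.
The sequence repeats with period 48.
(2623 - 0) mod 48 = 31, so b_{2623} = b_{31} = 35.

35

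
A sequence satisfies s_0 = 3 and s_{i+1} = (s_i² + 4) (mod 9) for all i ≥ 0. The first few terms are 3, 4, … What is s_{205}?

5

We have s_0 = 3, s_1 = 4, s_2 = 2, s_3 = 8, s_4 = 5, s_5 = 2.
Since s_5 = s_2 = 2, the sequence is eventually periodic: after a pre-period of length 2 it cycles with period 3.
For i ≥ 2, s_i depends only on (i - 2) mod 3. (205 - 2) mod 3 = 2, so s_{205} = s_4 = 5.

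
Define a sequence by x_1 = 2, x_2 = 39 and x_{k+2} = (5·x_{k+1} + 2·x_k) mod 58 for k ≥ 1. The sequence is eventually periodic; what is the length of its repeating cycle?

28

Listing terms: x_1 = 2, x_2 = 39, x_3 = 25, x_4 = 29, x_5 = 21, x_6 = 47, x_7 = 45, x_8 = 29, x_9 = 3, x_{10} = 15, x_{11} = 23, x_{12} = 29, x_{13} = 17, x_{14} = 27, x_{15} = 53, x_{16} = 29, x_{17} = 19, x_{18} = 37, x_{19} = 49, x_{20} = 29, x_{21} = 11, x_{22} = 55, x_{23} = 7, x_{24} = 29, x_{25} = 43, x_{26} = 41, x_{27} = 1, x_{28} = 29, x_{29} = 31, x_{30} = 39, x_{31} = 25.
Since (x_{30}, x_{31}) = (x_2, x_3) = (39, 25) (two consecutive terms determine the rest), the sequence is eventually periodic: after a pre-period of length 1 it cycles with period 28.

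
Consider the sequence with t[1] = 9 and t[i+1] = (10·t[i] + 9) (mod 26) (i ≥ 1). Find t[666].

13

We have t[1] = 9, t[2] = 21, t[3] = 11, t[4] = 15, t[5] = 3, t[6] = 13, t[7] = 9.
Since t[7] = t[1] = 9, the sequence is periodic with period 6.
So t[666] = t[1 + ((666-1) mod 6)] = t[6] = 13.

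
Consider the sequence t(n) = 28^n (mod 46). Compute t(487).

10

We have t(0) = 1; t(1) = 28; t(2) = 2; t(3) = 10; t(4) = 4; t(5) = 20; t(6) = 8; t(7) = 40; t(8) = 16; t(9) = 34; t(10) = 32; t(11) = 22; t(12) = 18; t(13) = 44; t(14) = 36; t(15) = 42; t(16) = 26; t(17) = 38; t(18) = 6; t(19) = 30; t(20) = 12; t(21) = 14; t(22) = 24; t(23) = 28.
Since t(23) = t(1) = 28, the sequence is eventually periodic: after a pre-period of length 1 it cycles with period 22.
For n ≥ 1, t(n) depends only on (n - 1) mod 22. (487 - 1) mod 22 = 2, so t(487) = t(3) = 10.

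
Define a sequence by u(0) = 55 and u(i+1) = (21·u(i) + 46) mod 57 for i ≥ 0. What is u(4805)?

Listing terms: u(0) = 55; u(1) = 4; u(2) = 16; u(3) = 40; u(4) = 31; u(5) = 13; u(6) = 34; u(7) = 19; u(8) = 46; u(9) = 43; u(10) = 37; u(11) = 25; u(12) = 1; u(13) = 10; u(14) = 28; u(15) = 7; u(16) = 22; u(17) = 52; u(18) = 55.
Since u(18) = u(0) = 55, the sequence is periodic with period 18.
So u(4805) = u(0 + ((4805-0) mod 18)) = u(17) = 52.

52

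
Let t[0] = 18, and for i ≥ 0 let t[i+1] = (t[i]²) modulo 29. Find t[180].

Listing terms: t[0] = 18,  t[1] = 5,  t[2] = 25,  t[3] = 16,  t[4] = 24,  t[5] = 25.
Since t[5] = t[2] = 25, the sequence is eventually periodic: after a pre-period of length 2 it cycles with period 3.
For i ≥ 2, t[i] depends only on (i - 2) mod 3. (180 - 2) mod 3 = 1, so t[180] = t[3] = 16.

16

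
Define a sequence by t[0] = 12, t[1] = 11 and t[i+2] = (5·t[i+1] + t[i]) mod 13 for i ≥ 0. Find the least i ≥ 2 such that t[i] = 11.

8

Computing terms: t[0] = 12, t[1] = 11, t[2] = 2, t[3] = 8, t[4] = 3, t[5] = 10, t[6] = 1, t[7] = 2, t[8] = 11, t[9] = 5, t[10] = 10, t[11] = 3, t[12] = 12, t[13] = 11.
The sequence repeats with period 12.
The value 11 first appears (with i ≥ 2) at t[8].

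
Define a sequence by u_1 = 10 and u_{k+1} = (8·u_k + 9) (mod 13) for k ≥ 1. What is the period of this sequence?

Listing terms: u_1 = 10, u_2 = 11, u_3 = 6, u_4 = 5, u_5 = 10.
The sequence repeats with period 4.

4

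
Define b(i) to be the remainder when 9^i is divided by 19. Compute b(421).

4

Listing terms: b(1) = 9; b(2) = 5; b(3) = 7; b(4) = 6; b(5) = 16; b(6) = 11; b(7) = 4; b(8) = 17; b(9) = 1; b(10) = 9.
The sequence repeats with period 9.
(421 - 1) mod 9 = 6, so b(421) = b(7) = 4.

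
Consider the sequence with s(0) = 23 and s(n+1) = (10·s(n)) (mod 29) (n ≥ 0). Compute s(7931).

s(0) = 23; s(1) = 27; s(2) = 9; s(3) = 3; s(4) = 1; s(5) = 10; s(6) = 13; s(7) = 14; s(8) = 24; s(9) = 8; s(10) = 22; s(11) = 17; s(12) = 25; s(13) = 18; s(14) = 6; s(15) = 2; s(16) = 20; s(17) = 26; s(18) = 28; s(19) = 19; s(20) = 16; s(21) = 15; s(22) = 5; s(23) = 21; s(24) = 7; s(25) = 12; s(26) = 4; s(27) = 11; s(28) = 23.
Since s(28) = s(0) = 23, the sequence is periodic with period 28.
(7931 - 0) mod 28 = 7, so s(7931) = s(7) = 14.

14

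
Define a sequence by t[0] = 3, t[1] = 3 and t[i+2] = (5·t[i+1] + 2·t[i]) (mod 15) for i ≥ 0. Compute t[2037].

Listing terms: t[0] = 3, t[1] = 3, t[2] = 6, t[3] = 6, t[4] = 12, t[5] = 12, t[6] = 9, t[7] = 9, t[8] = 3, t[9] = 3.
The sequence repeats with period 8.
So t[2037] = t[0 + ((2037-0) mod 8)] = t[5] = 12.

12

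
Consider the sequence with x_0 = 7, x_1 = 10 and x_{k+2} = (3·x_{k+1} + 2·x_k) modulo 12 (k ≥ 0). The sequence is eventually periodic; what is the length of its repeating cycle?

4

We have x_0 = 7, x_1 = 10, x_2 = 8, x_3 = 8, x_4 = 4, x_5 = 4, x_6 = 8, x_7 = 8.
Since (x_6, x_7) = (x_2, x_3) = (8, 8) (two consecutive terms determine the rest), the sequence is eventually periodic: after a pre-period of length 2 it cycles with period 4.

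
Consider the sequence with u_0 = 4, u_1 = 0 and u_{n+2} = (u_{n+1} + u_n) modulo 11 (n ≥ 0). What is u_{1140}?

4

u_0 = 4,  u_1 = 0,  u_2 = 4,  u_3 = 4,  u_4 = 8,  u_5 = 1,  u_6 = 9,  u_7 = 10,  u_8 = 8,  u_9 = 7,  u_{10} = 4,  u_{11} = 0.
Since (u_{10}, u_{11}) = (u_0, u_1) = (4, 0) (two consecutive terms determine the rest), the sequence is periodic with period 10.
(1140 - 0) mod 10 = 0, so u_{1140} = u_0 = 4.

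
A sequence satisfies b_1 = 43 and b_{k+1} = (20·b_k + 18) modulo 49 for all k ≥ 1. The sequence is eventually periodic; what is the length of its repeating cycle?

We have b_1 = 43,  b_2 = 45,  b_3 = 36,  b_4 = 3,  b_5 = 29,  b_6 = 10,  b_7 = 22,  b_8 = 17,  b_9 = 15,  b_{10} = 24,  b_{11} = 8,  b_{12} = 31,  b_{13} = 1,  b_{14} = 38,  b_{15} = 43.
Since b_{15} = b_1 = 43, the sequence is periodic with period 14.

14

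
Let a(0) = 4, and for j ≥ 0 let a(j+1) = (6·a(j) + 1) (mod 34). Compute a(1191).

11

We have a(0) = 4; a(1) = 25; a(2) = 15; a(3) = 23; a(4) = 3; a(5) = 19; a(6) = 13; a(7) = 11; a(8) = 33; a(9) = 29; a(10) = 5; a(11) = 31; a(12) = 17; a(13) = 1; a(14) = 7; a(15) = 9; a(16) = 21; a(17) = 25.
Since a(17) = a(1) = 25, the sequence is eventually periodic: after a pre-period of length 1 it cycles with period 16.
For j ≥ 1, a(j) depends only on (j - 1) mod 16. (1191 - 1) mod 16 = 6, so a(1191) = a(7) = 11.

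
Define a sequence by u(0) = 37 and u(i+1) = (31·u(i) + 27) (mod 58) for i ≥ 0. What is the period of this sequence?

28

u(0) = 37; u(1) = 14; u(2) = 55; u(3) = 50; u(4) = 11; u(5) = 20; u(6) = 9; u(7) = 16; u(8) = 1; u(9) = 0; u(10) = 27; u(11) = 52; u(12) = 15; u(13) = 28; u(14) = 25; u(15) = 48; u(16) = 7; u(17) = 12; u(18) = 51; u(19) = 42; u(20) = 53; u(21) = 46; u(22) = 3; u(23) = 4; u(24) = 35; u(25) = 10; u(26) = 47; u(27) = 34; u(28) = 37.
Since u(28) = u(0) = 37, the sequence is periodic with period 28.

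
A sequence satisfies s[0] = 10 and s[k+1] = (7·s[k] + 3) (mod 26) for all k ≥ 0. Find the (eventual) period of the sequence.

12

Computing terms: s[0] = 10; s[1] = 21; s[2] = 20; s[3] = 13; s[4] = 16; s[5] = 11; s[6] = 2; s[7] = 17; s[8] = 18; s[9] = 25; s[10] = 22; s[11] = 1; s[12] = 10.
The sequence repeats with period 12.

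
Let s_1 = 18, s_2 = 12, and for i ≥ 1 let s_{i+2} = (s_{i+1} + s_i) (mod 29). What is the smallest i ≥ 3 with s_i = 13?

4

s_1 = 18,  s_2 = 12,  s_3 = 1,  s_4 = 13,  s_5 = 14,  s_6 = 27,  s_7 = 12,  s_8 = 10,  s_9 = 22,  s_{10} = 3,  s_{11} = 25,  s_{12} = 28,  s_{13} = 24,  s_{14} = 23,  s_{15} = 18,  s_{16} = 12.
The sequence repeats with period 14.
The value 13 first appears (with i ≥ 3) at s_4.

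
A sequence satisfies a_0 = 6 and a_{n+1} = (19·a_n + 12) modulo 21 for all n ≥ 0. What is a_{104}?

a_0 = 6, a_1 = 0, a_2 = 12, a_3 = 9, a_4 = 15, a_5 = 3, a_6 = 6.
Since a_6 = a_0 = 6, the sequence is periodic with period 6.
So a_{104} = a_{0 + ((104-0) mod 6)} = a_2 = 12.

12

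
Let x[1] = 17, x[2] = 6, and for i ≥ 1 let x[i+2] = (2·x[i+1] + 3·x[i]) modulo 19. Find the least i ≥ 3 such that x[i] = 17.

14

Listing terms: x[1] = 17; x[2] = 6; x[3] = 6; x[4] = 11; x[5] = 2; x[6] = 18; x[7] = 4; x[8] = 5; x[9] = 3; x[10] = 2; x[11] = 13; x[12] = 13; x[13] = 8; x[14] = 17; x[15] = 1; x[16] = 15; x[17] = 14; x[18] = 16; x[19] = 17; x[20] = 6.
Since (x[19], x[20]) = (x[1], x[2]) = (17, 6) (two consecutive terms determine the rest), the sequence is periodic with period 18.
The value 17 first appears (with i ≥ 3) at x[14].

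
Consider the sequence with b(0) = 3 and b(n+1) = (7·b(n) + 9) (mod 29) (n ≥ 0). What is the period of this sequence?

7

b(0) = 3, b(1) = 1, b(2) = 16, b(3) = 5, b(4) = 15, b(5) = 27, b(6) = 24, b(7) = 3.
The sequence repeats with period 7.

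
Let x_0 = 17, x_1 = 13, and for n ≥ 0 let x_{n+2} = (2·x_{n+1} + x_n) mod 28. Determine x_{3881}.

Listing terms: x_0 = 17, x_1 = 13, x_2 = 15, x_3 = 15, x_4 = 17, x_5 = 21, x_6 = 3, x_7 = 27, x_8 = 1, x_9 = 1, x_{10} = 3, x_{11} = 7, x_{12} = 17, x_{13} = 13.
Since (x_{12}, x_{13}) = (x_0, x_1) = (17, 13) (two consecutive terms determine the rest), the sequence is periodic with period 12.
So x_{3881} = x_{0 + ((3881-0) mod 12)} = x_5 = 21.

21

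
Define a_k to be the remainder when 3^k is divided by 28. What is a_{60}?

1

a_1 = 3,  a_2 = 9,  a_3 = 27,  a_4 = 25,  a_5 = 19,  a_6 = 1,  a_7 = 3.
The sequence repeats with period 6.
So a_{60} = a_{1 + ((60-1) mod 6)} = a_6 = 1.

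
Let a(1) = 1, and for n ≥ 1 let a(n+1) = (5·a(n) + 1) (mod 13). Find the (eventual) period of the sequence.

Computing terms: a(1) = 1,  a(2) = 6,  a(3) = 5,  a(4) = 0,  a(5) = 1.
Since a(5) = a(1) = 1, the sequence is periodic with period 4.

4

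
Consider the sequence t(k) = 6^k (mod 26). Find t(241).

Listing terms: t(0) = 1; t(1) = 6; t(2) = 10; t(3) = 8; t(4) = 22; t(5) = 2; t(6) = 12; t(7) = 20; t(8) = 16; t(9) = 18; t(10) = 4; t(11) = 24; t(12) = 14; t(13) = 6.
Since t(13) = t(1) = 6, the sequence is eventually periodic: after a pre-period of length 1 it cycles with period 12.
For k ≥ 1, t(k) depends only on (k - 1) mod 12. (241 - 1) mod 12 = 0, so t(241) = t(1) = 6.

6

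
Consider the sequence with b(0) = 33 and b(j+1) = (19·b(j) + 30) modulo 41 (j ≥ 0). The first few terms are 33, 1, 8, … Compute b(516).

4

b(0) = 33; b(1) = 1; b(2) = 8; b(3) = 18; b(4) = 3; b(5) = 5; b(6) = 2; b(7) = 27; b(8) = 10; b(9) = 15; b(10) = 28; b(11) = 29; b(12) = 7; b(13) = 40; b(14) = 11; b(15) = 34; b(16) = 20; b(17) = 0; b(18) = 30; b(19) = 26; b(20) = 32; b(21) = 23; b(22) = 16; b(23) = 6; b(24) = 21; b(25) = 19; b(26) = 22; b(27) = 38; b(28) = 14; b(29) = 9; b(30) = 37; b(31) = 36; b(32) = 17; b(33) = 25; b(34) = 13; b(35) = 31; b(36) = 4; b(37) = 24; b(38) = 35; b(39) = 39; b(40) = 33.
The sequence repeats with period 40.
So b(516) = b(0 + ((516-0) mod 40)) = b(36) = 4.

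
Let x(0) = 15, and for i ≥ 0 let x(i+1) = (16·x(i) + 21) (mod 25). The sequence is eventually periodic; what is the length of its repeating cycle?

25

Computing terms: x(0) = 15,  x(1) = 11,  x(2) = 22,  x(3) = 23,  x(4) = 14,  x(5) = 20,  x(6) = 16,  x(7) = 2,  x(8) = 3,  x(9) = 19,  x(10) = 0,  x(11) = 21,  x(12) = 7,  x(13) = 8,  x(14) = 24,  x(15) = 5,  x(16) = 1,  x(17) = 12,  x(18) = 13,  x(19) = 4,  x(20) = 10,  x(21) = 6,  x(22) = 17,  x(23) = 18,  x(24) = 9,  x(25) = 15.
The sequence repeats with period 25.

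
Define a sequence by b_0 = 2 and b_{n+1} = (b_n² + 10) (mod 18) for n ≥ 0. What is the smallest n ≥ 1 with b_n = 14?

1

Listing terms: b_0 = 2,  b_1 = 14,  b_2 = 8,  b_3 = 2.
Since b_3 = b_0 = 2, the sequence is periodic with period 3.
The value 14 first appears (with n ≥ 1) at b_1.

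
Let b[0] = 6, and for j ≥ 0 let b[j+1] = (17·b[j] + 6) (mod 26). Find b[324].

Listing terms: b[0] = 6, b[1] = 4, b[2] = 22, b[3] = 16, b[4] = 18, b[5] = 0, b[6] = 6.
The sequence repeats with period 6.
So b[324] = b[0 + ((324-0) mod 6)] = b[0] = 6.

6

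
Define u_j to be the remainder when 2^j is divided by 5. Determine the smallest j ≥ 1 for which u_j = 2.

1

We have u_0 = 1, u_1 = 2, u_2 = 4, u_3 = 3, u_4 = 1.
The sequence repeats with period 4.
The value 2 first appears (with j ≥ 1) at u_1.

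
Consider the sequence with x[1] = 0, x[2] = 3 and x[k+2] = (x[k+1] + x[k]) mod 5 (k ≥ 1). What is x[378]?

x[1] = 0, x[2] = 3, x[3] = 3, x[4] = 1, x[5] = 4, x[6] = 0, x[7] = 4, x[8] = 4, x[9] = 3, x[10] = 2, x[11] = 0, x[12] = 2, x[13] = 2, x[14] = 4, x[15] = 1, x[16] = 0, x[17] = 1, x[18] = 1, x[19] = 2, x[20] = 3, x[21] = 0, x[22] = 3.
Since (x[21], x[22]) = (x[1], x[2]) = (0, 3) (two consecutive terms determine the rest), the sequence is periodic with period 20.
(378 - 1) mod 20 = 17, so x[378] = x[18] = 1.

1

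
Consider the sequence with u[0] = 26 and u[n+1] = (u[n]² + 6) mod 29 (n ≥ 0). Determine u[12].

Computing terms: u[0] = 26,  u[1] = 15,  u[2] = 28,  u[3] = 7,  u[4] = 26.
The sequence repeats with period 4.
(12 - 0) mod 4 = 0, so u[12] = u[0] = 26.

26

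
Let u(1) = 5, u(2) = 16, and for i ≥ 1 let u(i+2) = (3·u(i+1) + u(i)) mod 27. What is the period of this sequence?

u(1) = 5, u(2) = 16, u(3) = 26, u(4) = 13, u(5) = 11, u(6) = 19, u(7) = 14, u(8) = 7, u(9) = 8, u(10) = 4, u(11) = 20, u(12) = 10, u(13) = 23, u(14) = 25, u(15) = 17, u(16) = 22, u(17) = 2, u(18) = 1, u(19) = 5, u(20) = 16.
The sequence repeats with period 18.

18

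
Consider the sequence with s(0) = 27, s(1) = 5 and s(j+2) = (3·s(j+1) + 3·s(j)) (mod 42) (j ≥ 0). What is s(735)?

15

s(0) = 27, s(1) = 5, s(2) = 12, s(3) = 9, s(4) = 21, s(5) = 6, s(6) = 39, s(7) = 9, s(8) = 18, s(9) = 39, s(10) = 3, s(11) = 0, s(12) = 9, s(13) = 27, s(14) = 24, s(15) = 27, s(16) = 27, s(17) = 36, s(18) = 21, s(19) = 3, s(20) = 30, s(21) = 15, s(22) = 9, s(23) = 30, s(24) = 33, s(25) = 21, s(26) = 36, s(27) = 3, s(28) = 33, s(29) = 24, s(30) = 3, s(31) = 39, s(32) = 0, s(33) = 33, s(34) = 15, s(35) = 18, s(36) = 15, s(37) = 15, s(38) = 6, s(39) = 21, s(40) = 39, s(41) = 12, s(42) = 27, s(43) = 33, s(44) = 12, s(45) = 9.
Since (s(44), s(45)) = (s(2), s(3)) = (12, 9) (two consecutive terms determine the rest), the sequence is eventually periodic: after a pre-period of length 2 it cycles with period 42.
For j ≥ 2, s(j) depends only on (j - 2) mod 42. (735 - 2) mod 42 = 19, so s(735) = s(21) = 15.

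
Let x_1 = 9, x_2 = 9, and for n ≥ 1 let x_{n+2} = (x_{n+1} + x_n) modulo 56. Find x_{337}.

9

Listing terms: x_1 = 9, x_2 = 9, x_3 = 18, x_4 = 27, x_5 = 45, x_6 = 16, x_7 = 5, x_8 = 21, x_9 = 26, x_{10} = 47, x_{11} = 17, x_{12} = 8, x_{13} = 25, x_{14} = 33, x_{15} = 2, x_{16} = 35, x_{17} = 37, x_{18} = 16, x_{19} = 53, x_{20} = 13, x_{21} = 10, x_{22} = 23, x_{23} = 33, x_{24} = 0, x_{25} = 33, x_{26} = 33, x_{27} = 10, x_{28} = 43, x_{29} = 53, x_{30} = 40, x_{31} = 37, x_{32} = 21, x_{33} = 2, x_{34} = 23, x_{35} = 25, x_{36} = 48, x_{37} = 17, x_{38} = 9, x_{39} = 26, x_{40} = 35, x_{41} = 5, x_{42} = 40, x_{43} = 45, x_{44} = 29, x_{45} = 18, x_{46} = 47, x_{47} = 9, x_{48} = 0, x_{49} = 9, x_{50} = 9.
Since (x_{49}, x_{50}) = (x_1, x_2) = (9, 9) (two consecutive terms determine the rest), the sequence is periodic with period 48.
So x_{337} = x_{1 + ((337-1) mod 48)} = x_1 = 9.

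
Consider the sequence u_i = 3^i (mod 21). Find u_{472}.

Computing terms: u_1 = 3; u_2 = 9; u_3 = 6; u_4 = 18; u_5 = 12; u_6 = 15; u_7 = 3.
Since u_7 = u_1 = 3, the sequence is periodic with period 6.
So u_{472} = u_{1 + ((472-1) mod 6)} = u_4 = 18.

18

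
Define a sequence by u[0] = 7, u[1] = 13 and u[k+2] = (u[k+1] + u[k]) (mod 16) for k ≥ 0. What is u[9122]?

u[0] = 7,  u[1] = 13,  u[2] = 4,  u[3] = 1,  u[4] = 5,  u[5] = 6,  u[6] = 11,  u[7] = 1,  u[8] = 12,  u[9] = 13,  u[10] = 9,  u[11] = 6,  u[12] = 15,  u[13] = 5,  u[14] = 4,  u[15] = 9,  u[16] = 13,  u[17] = 6,  u[18] = 3,  u[19] = 9,  u[20] = 12,  u[21] = 5,  u[22] = 1,  u[23] = 6,  u[24] = 7,  u[25] = 13.
Since (u[24], u[25]) = (u[0], u[1]) = (7, 13) (two consecutive terms determine the rest), the sequence is periodic with period 24.
(9122 - 0) mod 24 = 2, so u[9122] = u[2] = 4.

4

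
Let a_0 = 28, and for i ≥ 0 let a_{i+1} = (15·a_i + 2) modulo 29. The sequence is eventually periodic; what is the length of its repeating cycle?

28

Computing terms: a_0 = 28; a_1 = 16; a_2 = 10; a_3 = 7; a_4 = 20; a_5 = 12; a_6 = 8; a_7 = 6; a_8 = 5; a_9 = 19; a_{10} = 26; a_{11} = 15; a_{12} = 24; a_{13} = 14; a_{14} = 9; a_{15} = 21; a_{16} = 27; a_{17} = 1; a_{18} = 17; a_{19} = 25; a_{20} = 0; a_{21} = 2; a_{22} = 3; a_{23} = 18; a_{24} = 11; a_{25} = 22; a_{26} = 13; a_{27} = 23; a_{28} = 28.
The sequence repeats with period 28.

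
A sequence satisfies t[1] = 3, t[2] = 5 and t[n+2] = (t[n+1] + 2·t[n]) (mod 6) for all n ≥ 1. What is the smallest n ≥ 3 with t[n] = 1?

5

Listing terms: t[1] = 3,  t[2] = 5,  t[3] = 5,  t[4] = 3,  t[5] = 1,  t[6] = 1,  t[7] = 3,  t[8] = 5.
The sequence repeats with period 6.
The value 1 first appears (with n ≥ 3) at t[5].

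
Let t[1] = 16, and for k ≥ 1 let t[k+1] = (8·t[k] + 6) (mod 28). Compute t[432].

t[1] = 16; t[2] = 22; t[3] = 14; t[4] = 6; t[5] = 26; t[6] = 18; t[7] = 10; t[8] = 2; t[9] = 22.
Since t[9] = t[2] = 22, the sequence is eventually periodic: after a pre-period of length 1 it cycles with period 7.
For k ≥ 2, t[k] depends only on (k - 2) mod 7. (432 - 2) mod 7 = 3, so t[432] = t[5] = 26.

26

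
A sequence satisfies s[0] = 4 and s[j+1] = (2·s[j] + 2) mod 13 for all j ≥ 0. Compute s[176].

We have s[0] = 4, s[1] = 10, s[2] = 9, s[3] = 7, s[4] = 3, s[5] = 8, s[6] = 5, s[7] = 12, s[8] = 0, s[9] = 2, s[10] = 6, s[11] = 1, s[12] = 4.
Since s[12] = s[0] = 4, the sequence is periodic with period 12.
So s[176] = s[0 + ((176-0) mod 12)] = s[8] = 0.

0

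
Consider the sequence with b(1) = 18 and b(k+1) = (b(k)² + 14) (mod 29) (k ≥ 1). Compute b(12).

27

Listing terms: b(1) = 18; b(2) = 19; b(3) = 27; b(4) = 18.
The sequence repeats with period 3.
(12 - 1) mod 3 = 2, so b(12) = b(3) = 27.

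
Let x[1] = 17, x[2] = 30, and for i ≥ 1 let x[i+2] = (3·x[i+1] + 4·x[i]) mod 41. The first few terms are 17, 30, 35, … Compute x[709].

Computing terms: x[1] = 17; x[2] = 30; x[3] = 35; x[4] = 20; x[5] = 36; x[6] = 24; x[7] = 11; x[8] = 6; x[9] = 21; x[10] = 5; x[11] = 17; x[12] = 30.
The sequence repeats with period 10.
(709 - 1) mod 10 = 8, so x[709] = x[9] = 21.

21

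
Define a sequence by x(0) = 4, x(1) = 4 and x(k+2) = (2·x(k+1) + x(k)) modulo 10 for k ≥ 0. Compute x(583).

6

Listing terms: x(0) = 4; x(1) = 4; x(2) = 2; x(3) = 8; x(4) = 8; x(5) = 4; x(6) = 6; x(7) = 6; x(8) = 8; x(9) = 2; x(10) = 2; x(11) = 6; x(12) = 4; x(13) = 4.
The sequence repeats with period 12.
So x(583) = x(0 + ((583-0) mod 12)) = x(7) = 6.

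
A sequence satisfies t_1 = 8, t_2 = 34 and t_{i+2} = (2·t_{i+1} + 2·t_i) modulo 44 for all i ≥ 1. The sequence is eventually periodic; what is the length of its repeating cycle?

We have t_1 = 8, t_2 = 34, t_3 = 40, t_4 = 16, t_5 = 24, t_6 = 36, t_7 = 32, t_8 = 4, t_9 = 28, t_{10} = 20, t_{11} = 8, t_{12} = 12, t_{13} = 40, t_{14} = 16.
Since (t_{13}, t_{14}) = (t_3, t_4) = (40, 16) (two consecutive terms determine the rest), the sequence is eventually periodic: after a pre-period of length 2 it cycles with period 10.

10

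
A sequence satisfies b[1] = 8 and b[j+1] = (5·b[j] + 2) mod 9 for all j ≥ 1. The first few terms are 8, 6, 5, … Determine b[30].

3

Listing terms: b[1] = 8,  b[2] = 6,  b[3] = 5,  b[4] = 0,  b[5] = 2,  b[6] = 3,  b[7] = 8.
Since b[7] = b[1] = 8, the sequence is periodic with period 6.
So b[30] = b[1 + ((30-1) mod 6)] = b[6] = 3.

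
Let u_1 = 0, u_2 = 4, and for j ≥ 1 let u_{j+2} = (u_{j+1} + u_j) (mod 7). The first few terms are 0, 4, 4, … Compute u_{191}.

3

Listing terms: u_1 = 0, u_2 = 4, u_3 = 4, u_4 = 1, u_5 = 5, u_6 = 6, u_7 = 4, u_8 = 3, u_9 = 0, u_{10} = 3, u_{11} = 3, u_{12} = 6, u_{13} = 2, u_{14} = 1, u_{15} = 3, u_{16} = 4, u_{17} = 0, u_{18} = 4.
Since (u_{17}, u_{18}) = (u_1, u_2) = (0, 4) (two consecutive terms determine the rest), the sequence is periodic with period 16.
(191 - 1) mod 16 = 14, so u_{191} = u_{15} = 3.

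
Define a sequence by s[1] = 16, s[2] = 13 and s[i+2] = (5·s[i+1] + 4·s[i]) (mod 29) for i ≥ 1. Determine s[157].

23

Listing terms: s[1] = 16,  s[2] = 13,  s[3] = 13,  s[4] = 1,  s[5] = 28,  s[6] = 28,  s[7] = 20,  s[8] = 9,  s[9] = 9,  s[10] = 23,  s[11] = 6,  s[12] = 6,  s[13] = 25,  s[14] = 4,  s[15] = 4,  s[16] = 7,  s[17] = 22,  s[18] = 22,  s[19] = 24,  s[20] = 5,  s[21] = 5,  s[22] = 16,  s[23] = 13.
The sequence repeats with period 21.
So s[157] = s[1 + ((157-1) mod 21)] = s[10] = 23.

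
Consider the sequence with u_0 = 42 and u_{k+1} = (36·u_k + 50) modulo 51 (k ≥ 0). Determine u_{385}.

We have u_0 = 42, u_1 = 32, u_2 = 29, u_3 = 23, u_4 = 11, u_5 = 38, u_6 = 41, u_7 = 47, u_8 = 8, u_9 = 32.
Since u_9 = u_1 = 32, the sequence is eventually periodic: after a pre-period of length 1 it cycles with period 8.
For k ≥ 1, u_k depends only on (k - 1) mod 8. (385 - 1) mod 8 = 0, so u_{385} = u_1 = 32.

32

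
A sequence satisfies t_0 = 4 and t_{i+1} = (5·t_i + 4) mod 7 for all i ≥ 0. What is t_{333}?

t_0 = 4; t_1 = 3; t_2 = 5; t_3 = 1; t_4 = 2; t_5 = 0; t_6 = 4.
Since t_6 = t_0 = 4, the sequence is periodic with period 6.
So t_{333} = t_{0 + ((333-0) mod 6)} = t_3 = 1.

1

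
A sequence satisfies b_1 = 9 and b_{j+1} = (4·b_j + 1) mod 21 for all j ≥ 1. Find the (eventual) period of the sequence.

Listing terms: b_1 = 9, b_2 = 16, b_3 = 2, b_4 = 9.
Since b_4 = b_1 = 9, the sequence is periodic with period 3.

3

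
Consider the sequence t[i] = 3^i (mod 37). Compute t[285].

Computing terms: t[1] = 3,  t[2] = 9,  t[3] = 27,  t[4] = 7,  t[5] = 21,  t[6] = 26,  t[7] = 4,  t[8] = 12,  t[9] = 36,  t[10] = 34,  t[11] = 28,  t[12] = 10,  t[13] = 30,  t[14] = 16,  t[15] = 11,  t[16] = 33,  t[17] = 25,  t[18] = 1,  t[19] = 3.
The sequence repeats with period 18.
So t[285] = t[1 + ((285-1) mod 18)] = t[15] = 11.

11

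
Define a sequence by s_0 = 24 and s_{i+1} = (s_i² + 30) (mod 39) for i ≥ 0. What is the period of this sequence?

Listing terms: s_0 = 24, s_1 = 21, s_2 = 3, s_3 = 0, s_4 = 30, s_5 = 33, s_6 = 27, s_7 = 18, s_8 = 3.
Since s_8 = s_2 = 3, the sequence is eventually periodic: after a pre-period of length 2 it cycles with period 6.

6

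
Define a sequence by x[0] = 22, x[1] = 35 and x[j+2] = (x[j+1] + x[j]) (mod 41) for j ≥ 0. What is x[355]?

We have x[0] = 22; x[1] = 35; x[2] = 16; x[3] = 10; x[4] = 26; x[5] = 36; x[6] = 21; x[7] = 16; x[8] = 37; x[9] = 12; x[10] = 8; x[11] = 20; x[12] = 28; x[13] = 7; x[14] = 35; x[15] = 1; x[16] = 36; x[17] = 37; x[18] = 32; x[19] = 28; x[20] = 19; x[21] = 6; x[22] = 25; x[23] = 31; x[24] = 15; x[25] = 5; x[26] = 20; x[27] = 25; x[28] = 4; x[29] = 29; x[30] = 33; x[31] = 21; x[32] = 13; x[33] = 34; x[34] = 6; x[35] = 40; x[36] = 5; x[37] = 4; x[38] = 9; x[39] = 13; x[40] = 22; x[41] = 35.
Since (x[40], x[41]) = (x[0], x[1]) = (22, 35) (two consecutive terms determine the rest), the sequence is periodic with period 40.
So x[355] = x[0 + ((355-0) mod 40)] = x[35] = 40.

40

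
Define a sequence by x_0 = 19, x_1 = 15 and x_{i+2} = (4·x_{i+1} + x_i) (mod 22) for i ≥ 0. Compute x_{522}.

13

x_0 = 19, x_1 = 15, x_2 = 13, x_3 = 1, x_4 = 17, x_5 = 3, x_6 = 7, x_7 = 9, x_8 = 21, x_9 = 5, x_{10} = 19, x_{11} = 15.
Since (x_{10}, x_{11}) = (x_0, x_1) = (19, 15) (two consecutive terms determine the rest), the sequence is periodic with period 10.
So x_{522} = x_{0 + ((522-0) mod 10)} = x_2 = 13.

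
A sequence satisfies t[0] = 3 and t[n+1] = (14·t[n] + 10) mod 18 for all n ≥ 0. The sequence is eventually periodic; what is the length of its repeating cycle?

Listing terms: t[0] = 3,  t[1] = 16,  t[2] = 0,  t[3] = 10,  t[4] = 6,  t[5] = 4,  t[6] = 12,  t[7] = 16.
Since t[7] = t[1] = 16, the sequence is eventually periodic: after a pre-period of length 1 it cycles with period 6.

6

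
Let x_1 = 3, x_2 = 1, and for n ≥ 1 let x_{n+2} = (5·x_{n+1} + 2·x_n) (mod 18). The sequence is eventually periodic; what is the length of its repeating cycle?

Listing terms: x_1 = 3, x_2 = 1, x_3 = 11, x_4 = 3, x_5 = 1.
Since (x_4, x_5) = (x_1, x_2) = (3, 1) (two consecutive terms determine the rest), the sequence is periodic with period 3.

3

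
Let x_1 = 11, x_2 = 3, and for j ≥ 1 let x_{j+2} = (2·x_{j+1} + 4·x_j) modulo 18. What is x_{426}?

0

Listing terms: x_1 = 11,  x_2 = 3,  x_3 = 14,  x_4 = 4,  x_5 = 10,  x_6 = 0,  x_7 = 4,  x_8 = 8,  x_9 = 14,  x_{10} = 6,  x_{11} = 14,  x_{12} = 16,  x_{13} = 16,  x_{14} = 6,  x_{15} = 4,  x_{16} = 14,  x_{17} = 8,  x_{18} = 0,  x_{19} = 14,  x_{20} = 10,  x_{21} = 4,  x_{22} = 12,  x_{23} = 4,  x_{24} = 2,  x_{25} = 2,  x_{26} = 12,  x_{27} = 14,  x_{28} = 4.
Since (x_{27}, x_{28}) = (x_3, x_4) = (14, 4) (two consecutive terms determine the rest), the sequence is eventually periodic: after a pre-period of length 2 it cycles with period 24.
For j ≥ 3, x_j depends only on (j - 3) mod 24. (426 - 3) mod 24 = 15, so x_{426} = x_{18} = 0.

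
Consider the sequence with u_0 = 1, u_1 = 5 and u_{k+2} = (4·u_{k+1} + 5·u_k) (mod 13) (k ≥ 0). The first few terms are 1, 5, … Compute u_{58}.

u_0 = 1, u_1 = 5, u_2 = 12, u_3 = 8, u_4 = 1, u_5 = 5.
Since (u_4, u_5) = (u_0, u_1) = (1, 5) (two consecutive terms determine the rest), the sequence is periodic with period 4.
(58 - 0) mod 4 = 2, so u_{58} = u_2 = 12.

12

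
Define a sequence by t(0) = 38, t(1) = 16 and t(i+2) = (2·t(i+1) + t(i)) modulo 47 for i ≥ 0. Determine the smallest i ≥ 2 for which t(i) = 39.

We have t(0) = 38, t(1) = 16, t(2) = 23, t(3) = 15, t(4) = 6, t(5) = 27, t(6) = 13, t(7) = 6, t(8) = 25, t(9) = 9, t(10) = 43, t(11) = 1, t(12) = 45, t(13) = 44, t(14) = 39, t(15) = 28, t(16) = 1, t(17) = 30, t(18) = 14, t(19) = 11, t(20) = 36, t(21) = 36, t(22) = 14, t(23) = 17, t(24) = 1, t(25) = 19, t(26) = 39, t(27) = 3, t(28) = 45, t(29) = 46, t(30) = 43, t(31) = 38, t(32) = 25, t(33) = 41, t(34) = 13, t(35) = 20, t(36) = 6, t(37) = 32, t(38) = 23, t(39) = 31, t(40) = 38, t(41) = 13, t(42) = 17, t(43) = 0, t(44) = 17, t(45) = 34, t(46) = 38, t(47) = 16.
Since (t(46), t(47)) = (t(0), t(1)) = (38, 16) (two consecutive terms determine the rest), the sequence is periodic with period 46.
The value 39 first appears (with i ≥ 2) at t(14).

14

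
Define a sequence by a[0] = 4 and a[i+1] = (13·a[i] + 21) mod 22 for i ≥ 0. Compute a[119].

a[0] = 4,  a[1] = 7,  a[2] = 2,  a[3] = 3,  a[4] = 16,  a[5] = 9,  a[6] = 6,  a[7] = 11,  a[8] = 10,  a[9] = 19,  a[10] = 4.
Since a[10] = a[0] = 4, the sequence is periodic with period 10.
(119 - 0) mod 10 = 9, so a[119] = a[9] = 19.

19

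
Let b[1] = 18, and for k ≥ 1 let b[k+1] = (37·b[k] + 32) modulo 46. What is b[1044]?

Listing terms: b[1] = 18; b[2] = 8; b[3] = 6; b[4] = 24; b[5] = 0; b[6] = 32; b[7] = 20; b[8] = 36; b[9] = 30; b[10] = 38; b[11] = 12; b[12] = 16; b[13] = 26; b[14] = 28; b[15] = 10; b[16] = 34; b[17] = 2; b[18] = 14; b[19] = 44; b[20] = 4; b[21] = 42; b[22] = 22; b[23] = 18.
Since b[23] = b[1] = 18, the sequence is periodic with period 22.
So b[1044] = b[1 + ((1044-1) mod 22)] = b[10] = 38.

38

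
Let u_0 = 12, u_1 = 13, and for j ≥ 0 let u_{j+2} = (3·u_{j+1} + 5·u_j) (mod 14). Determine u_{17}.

Computing terms: u_0 = 12, u_1 = 13, u_2 = 1, u_3 = 12, u_4 = 13.
The sequence repeats with period 3.
So u_{17} = u_{0 + ((17-0) mod 3)} = u_2 = 1.

1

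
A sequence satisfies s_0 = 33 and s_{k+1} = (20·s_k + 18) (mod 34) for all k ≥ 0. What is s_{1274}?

4

s_0 = 33; s_1 = 32; s_2 = 12; s_3 = 20; s_4 = 10; s_5 = 14; s_6 = 26; s_7 = 28; s_8 = 0; s_9 = 18; s_{10} = 4; s_{11} = 30; s_{12} = 6; s_{13} = 2; s_{14} = 24; s_{15} = 22; s_{16} = 16; s_{17} = 32.
Since s_{17} = s_1 = 32, the sequence is eventually periodic: after a pre-period of length 1 it cycles with period 16.
For k ≥ 1, s_k depends only on (k - 1) mod 16. (1274 - 1) mod 16 = 9, so s_{1274} = s_{10} = 4.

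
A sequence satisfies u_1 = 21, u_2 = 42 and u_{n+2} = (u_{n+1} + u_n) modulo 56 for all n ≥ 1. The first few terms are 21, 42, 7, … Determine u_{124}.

Computing terms: u_1 = 21, u_2 = 42, u_3 = 7, u_4 = 49, u_5 = 0, u_6 = 49, u_7 = 49, u_8 = 42, u_9 = 35, u_{10} = 21, u_{11} = 0, u_{12} = 21, u_{13} = 21, u_{14} = 42.
Since (u_{13}, u_{14}) = (u_1, u_2) = (21, 42) (two consecutive terms determine the rest), the sequence is periodic with period 12.
So u_{124} = u_{1 + ((124-1) mod 12)} = u_4 = 49.

49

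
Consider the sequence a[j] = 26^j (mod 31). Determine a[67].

a[0] = 1, a[1] = 26, a[2] = 25, a[3] = 30, a[4] = 5, a[5] = 6, a[6] = 1.
Since a[6] = a[0] = 1, the sequence is periodic with period 6.
So a[67] = a[0 + ((67-0) mod 6)] = a[1] = 26.

26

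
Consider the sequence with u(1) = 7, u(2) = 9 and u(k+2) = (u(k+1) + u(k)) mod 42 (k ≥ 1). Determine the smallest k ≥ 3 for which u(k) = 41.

5

Listing terms: u(1) = 7,  u(2) = 9,  u(3) = 16,  u(4) = 25,  u(5) = 41,  u(6) = 24,  u(7) = 23,  u(8) = 5,  u(9) = 28,  u(10) = 33,  u(11) = 19,  u(12) = 10,  u(13) = 29,  u(14) = 39,  u(15) = 26,  u(16) = 23,  u(17) = 7,  u(18) = 30,  u(19) = 37,  u(20) = 25,  u(21) = 20,  u(22) = 3,  u(23) = 23,  u(24) = 26,  u(25) = 7,  u(26) = 33,  u(27) = 40,  u(28) = 31,  u(29) = 29,  u(30) = 18,  u(31) = 5,  u(32) = 23,  u(33) = 28,  u(34) = 9,  u(35) = 37,  u(36) = 4,  u(37) = 41,  u(38) = 3,  u(39) = 2,  u(40) = 5,  u(41) = 7,  u(42) = 12,  u(43) = 19,  u(44) = 31,  u(45) = 8,  u(46) = 39,  u(47) = 5,  u(48) = 2,  u(49) = 7,  u(50) = 9.
The sequence repeats with period 48.
The value 41 first appears (with k ≥ 3) at u(5).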